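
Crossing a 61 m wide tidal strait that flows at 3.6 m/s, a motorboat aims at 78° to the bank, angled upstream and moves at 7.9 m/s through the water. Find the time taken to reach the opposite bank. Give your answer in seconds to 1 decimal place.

7.9 s

The component of the motorboat's velocity perpendicular to the bank is 7.9 × sin 78° = 7.727 m/s.
The flow acts along the bank and has no component across it.
Time = 61 / 7.727 = 7.894 s.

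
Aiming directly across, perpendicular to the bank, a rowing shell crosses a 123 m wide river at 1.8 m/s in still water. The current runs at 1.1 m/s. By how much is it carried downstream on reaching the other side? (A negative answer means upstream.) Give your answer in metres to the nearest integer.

75 m

Perpendicular speed = 1.800 m/s; crossing time = 123 / 1.800 = 68.333 s.
Net downstream speed = 1.100 m/s.
Drift = 1.100 × 68.333 = 75.167 m (downstream).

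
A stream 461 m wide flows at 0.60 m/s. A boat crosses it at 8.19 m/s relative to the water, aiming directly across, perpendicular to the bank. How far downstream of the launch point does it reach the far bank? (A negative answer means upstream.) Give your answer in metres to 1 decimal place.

Perpendicular speed = 8.190 m/s; crossing time = 461 / 8.190 = 56.288 s.
Net downstream speed = 0.600 m/s.
Drift = 0.600 × 56.288 = 33.773 m (downstream).

33.8 m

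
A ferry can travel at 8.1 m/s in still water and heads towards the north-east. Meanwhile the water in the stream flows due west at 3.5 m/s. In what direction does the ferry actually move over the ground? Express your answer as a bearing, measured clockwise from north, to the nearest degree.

021°

Taking east as x and north as y: velocity relative to the water = (5.728, 5.728) m/s; the water relative to ground = (-3.500, 0.000) m/s.
Velocity relative to ground = (5.728, 5.728) + (-3.500, 0.000) = (2.228, 5.728) m/s.
Bearing = atan2(2.23, 5.73) = 21.25° clockwise from north.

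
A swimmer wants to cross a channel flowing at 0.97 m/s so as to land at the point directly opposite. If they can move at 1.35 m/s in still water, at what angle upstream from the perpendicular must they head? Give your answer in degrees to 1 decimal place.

45.9°

To cancel the current, the upstream component of the swimmer's velocity must equal the flow: 1.35 sin θ = 0.97.
sin θ = 0.97 / 1.35 = 0.7185.
θ = arcsin(0.7185) = 45.932°.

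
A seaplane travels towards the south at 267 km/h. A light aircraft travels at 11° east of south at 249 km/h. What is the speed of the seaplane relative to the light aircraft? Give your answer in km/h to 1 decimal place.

52.6 km/h

Taking east as x and north as y: seaplane velocity = (0.000, -267.000) km/h; light aircraft velocity = (47.511, -244.425) km/h.
Velocity of seaplane relative to light aircraft = (0.000, -267.000) − (47.511, -244.425) = (-47.511, -22.575) km/h.
Magnitude = |(-47.511, -22.575)| = 52.602 km/h.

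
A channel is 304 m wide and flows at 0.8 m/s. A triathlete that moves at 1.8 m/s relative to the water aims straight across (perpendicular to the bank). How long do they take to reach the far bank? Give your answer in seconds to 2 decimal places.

168.89 s

The component of the triathlete's velocity perpendicular to the bank is 1.8 m/s.
The flow acts along the bank and has no component across it.
Time = 304 / 1.800 = 168.889 s.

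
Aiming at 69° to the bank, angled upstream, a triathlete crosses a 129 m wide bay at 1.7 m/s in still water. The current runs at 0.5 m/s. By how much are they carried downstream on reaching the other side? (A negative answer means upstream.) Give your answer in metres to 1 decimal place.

-8.9 m

Perpendicular speed = 1.587 m/s; crossing time = 129 / 1.587 = 81.281 s.
Net downstream speed = -0.109 m/s.
Drift = -0.109 × 81.281 = -8.878 m (upstream).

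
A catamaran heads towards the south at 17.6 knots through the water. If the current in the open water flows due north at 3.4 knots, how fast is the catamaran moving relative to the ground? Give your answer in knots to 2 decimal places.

14.20 knots

Taking east as x and north as y: velocity relative to the water = (0.000, -17.600) knots; the water relative to ground = (0.000, 3.400) knots.
Velocity relative to ground = (0.000, -17.600) + (0.000, 3.400) = (0.000, -14.200) knots.
Speed = |(0.000, -14.200)| = 14.200 knots.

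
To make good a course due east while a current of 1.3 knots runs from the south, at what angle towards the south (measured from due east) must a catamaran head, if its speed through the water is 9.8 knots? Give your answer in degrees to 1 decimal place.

The current pushes perpendicular to the desired track; the heading must have a component into the current equal to 1.3 knots: 9.8 sin θ = 1.3.
sin θ = 0.1327, so θ = 7.623°.

7.6°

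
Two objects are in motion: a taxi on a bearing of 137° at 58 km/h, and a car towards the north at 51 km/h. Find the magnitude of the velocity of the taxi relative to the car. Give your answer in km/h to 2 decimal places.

101.45 km/h

Taking east as x and north as y: taxi velocity = (39.556, -42.419) km/h; car velocity = (0.000, 51.000) km/h.
Velocity of taxi relative to car = (39.556, -42.419) − (0.000, 51.000) = (39.556, -93.419) km/h.
Magnitude = |(39.556, -93.419)| = 101.448 km/h.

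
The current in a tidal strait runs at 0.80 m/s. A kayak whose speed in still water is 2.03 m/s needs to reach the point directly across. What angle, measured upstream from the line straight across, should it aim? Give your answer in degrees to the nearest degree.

23°

To cancel the current, the upstream component of the kayak's velocity must equal the flow: 2.03 sin θ = 0.80.
sin θ = 0.80 / 2.03 = 0.3941.
θ = arcsin(0.3941) = 23.209°.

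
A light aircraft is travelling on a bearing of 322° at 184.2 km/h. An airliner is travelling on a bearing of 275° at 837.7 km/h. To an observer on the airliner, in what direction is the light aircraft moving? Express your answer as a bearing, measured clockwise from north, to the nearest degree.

Taking east as x and north as y: light aircraft velocity = (-113.405, 145.152) km/h; airliner velocity = (-834.512, 73.010) km/h.
Velocity of light aircraft relative to airliner = (-113.405, 145.152) − (-834.512, 73.010) = (721.107, 72.141) km/h.
Bearing = atan2(721.11, 72.14) = 84.29° clockwise from north.

084°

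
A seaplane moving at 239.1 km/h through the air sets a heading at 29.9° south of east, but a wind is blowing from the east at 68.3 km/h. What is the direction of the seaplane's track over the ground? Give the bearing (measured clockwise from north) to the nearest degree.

131°

Taking east as x and north as y: velocity relative to the air = (207.275, -119.188) km/h; the air relative to ground = (-68.300, 0.000) km/h.
Velocity relative to ground = (207.275, -119.188) + (-68.300, 0.000) = (138.975, -119.188) km/h.
Bearing = atan2(138.98, -119.19) = 130.62° clockwise from north.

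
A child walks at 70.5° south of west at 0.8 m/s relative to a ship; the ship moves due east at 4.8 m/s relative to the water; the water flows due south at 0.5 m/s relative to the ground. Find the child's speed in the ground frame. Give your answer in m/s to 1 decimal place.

4.7 m/s

In east/north components (m/s): child relative to ship = (-0.267, -0.754); ship relative to water = (4.800, 0.000); water relative to ground = (0.000, -0.500).
Sum = (4.533, -1.254) m/s.
Speed = |(4.533, -1.254)| = 4.703 m/s.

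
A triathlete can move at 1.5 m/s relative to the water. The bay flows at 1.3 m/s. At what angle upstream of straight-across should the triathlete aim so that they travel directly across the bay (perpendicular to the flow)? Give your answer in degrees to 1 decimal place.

60.1°

To cancel the current, the upstream component of the triathlete's velocity must equal the flow: 1.5 sin θ = 1.3.
sin θ = 1.3 / 1.5 = 0.8667.
θ = arcsin(0.8667) = 60.074°.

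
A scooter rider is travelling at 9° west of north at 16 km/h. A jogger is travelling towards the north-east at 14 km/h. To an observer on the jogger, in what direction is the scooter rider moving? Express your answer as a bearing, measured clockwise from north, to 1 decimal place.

Taking east as x and north as y: scooter rider velocity = (-2.503, 15.803) km/h; jogger velocity = (9.899, 9.899) km/h.
Velocity of scooter rider relative to jogger = (-2.503, 15.803) − (9.899, 9.899) = (-12.402, 5.904) km/h.
Bearing = atan2(-12.40, 5.90) = 295.45° clockwise from north.

295.5°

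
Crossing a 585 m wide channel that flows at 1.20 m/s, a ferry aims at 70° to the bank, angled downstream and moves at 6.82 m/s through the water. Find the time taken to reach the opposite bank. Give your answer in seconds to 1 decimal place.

91.3 s

The component of the ferry's velocity perpendicular to the bank is 6.82 × sin 70° = 6.409 m/s.
The current is parallel to the bank, so it does not affect the crossing time.
Time = 585 / 6.409 = 91.282 s.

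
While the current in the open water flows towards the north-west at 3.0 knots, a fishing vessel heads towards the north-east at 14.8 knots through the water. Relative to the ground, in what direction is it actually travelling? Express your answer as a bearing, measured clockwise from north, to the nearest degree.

034°

Taking east as x and north as y: velocity relative to the water = (10.465, 10.465) knots; the water relative to ground = (-2.121, 2.121) knots.
Velocity relative to ground = (10.465, 10.465) + (-2.121, 2.121) = (8.344, 12.587) knots.
Bearing = atan2(8.34, 12.59) = 33.54° clockwise from north.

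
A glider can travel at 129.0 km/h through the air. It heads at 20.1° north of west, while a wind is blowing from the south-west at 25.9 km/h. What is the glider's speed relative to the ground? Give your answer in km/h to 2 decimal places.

Taking east as x and north as y: velocity relative to the air = (-121.143, 44.332) km/h; the air relative to ground = (18.314, 18.314) km/h.
Velocity relative to ground = (-121.143, 44.332) + (18.314, 18.314) = (-102.829, 62.646) km/h.
Speed = |(-102.829, 62.646)| = 120.409 km/h.

120.41 km/h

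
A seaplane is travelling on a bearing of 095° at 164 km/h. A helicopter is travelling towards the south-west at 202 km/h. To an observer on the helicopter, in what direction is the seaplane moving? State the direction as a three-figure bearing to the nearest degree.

Taking east as x and north as y: seaplane velocity = (163.376, -14.294) km/h; helicopter velocity = (-142.836, -142.836) km/h.
Velocity of seaplane relative to helicopter = (163.376, -14.294) − (-142.836, -142.836) = (306.212, 128.542) km/h.
Bearing = atan2(306.21, 128.54) = 67.23° clockwise from north.

067°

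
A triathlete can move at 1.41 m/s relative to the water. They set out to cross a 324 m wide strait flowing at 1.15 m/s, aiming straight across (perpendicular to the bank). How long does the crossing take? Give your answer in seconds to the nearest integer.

The component of the triathlete's velocity perpendicular to the bank is 1.41 m/s.
Only the cross-stream component determines the crossing time; the current contributes nothing perpendicular to the bank.
Time = 324 / 1.410 = 229.787 s.

230 s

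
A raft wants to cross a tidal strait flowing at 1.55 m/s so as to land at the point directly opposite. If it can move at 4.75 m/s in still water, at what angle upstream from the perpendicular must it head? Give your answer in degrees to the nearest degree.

19°

To cancel the current, the upstream component of the raft's velocity must equal the flow: 4.75 sin θ = 1.55.
sin θ = 1.55 / 4.75 = 0.3263.
θ = arcsin(0.3263) = 19.045°.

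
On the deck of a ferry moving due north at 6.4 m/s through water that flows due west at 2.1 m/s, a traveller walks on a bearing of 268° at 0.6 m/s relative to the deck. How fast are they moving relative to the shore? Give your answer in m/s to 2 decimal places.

6.93 m/s

In east/north components (m/s): traveller relative to ferry = (-0.600, -0.021); ferry relative to water = (0.000, 6.400); water relative to ground = (-2.100, 0.000).
Sum = (-2.700, 6.379) m/s.
Speed = |(-2.700, 6.379)| = 6.927 m/s.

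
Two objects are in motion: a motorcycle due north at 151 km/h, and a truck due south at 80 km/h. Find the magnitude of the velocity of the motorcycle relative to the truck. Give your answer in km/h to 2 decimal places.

Taking east as x and north as y: motorcycle velocity = (0.000, 151.000) km/h; truck velocity = (0.000, -80.000) km/h.
Velocity of motorcycle relative to truck = (0.000, 151.000) − (0.000, -80.000) = (0.000, 231.000) km/h.
Magnitude = |(0.000, 231.000)| = 231.000 km/h.

231.00 km/h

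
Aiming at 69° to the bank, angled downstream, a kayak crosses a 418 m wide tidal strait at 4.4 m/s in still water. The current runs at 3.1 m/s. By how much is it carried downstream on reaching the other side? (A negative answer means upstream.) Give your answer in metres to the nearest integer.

Perpendicular speed = 4.108 m/s; crossing time = 418 / 4.108 = 101.759 s.
Net downstream speed = 4.677 m/s.
Drift = 4.677 × 101.759 = 475.907 m (downstream).

476 m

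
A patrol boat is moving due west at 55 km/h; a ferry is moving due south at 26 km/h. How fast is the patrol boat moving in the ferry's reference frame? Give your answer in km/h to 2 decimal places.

Taking east as x and north as y: patrol boat velocity = (-55.000, 0.000) km/h; ferry velocity = (0.000, -26.000) km/h.
Velocity of patrol boat relative to ferry = (-55.000, 0.000) − (0.000, -26.000) = (-55.000, 26.000) km/h.
Magnitude = |(-55.000, 26.000)| = 60.836 km/h.

60.84 km/h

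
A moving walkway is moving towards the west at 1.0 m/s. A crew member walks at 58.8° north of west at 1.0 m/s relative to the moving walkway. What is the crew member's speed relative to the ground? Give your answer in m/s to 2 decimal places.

Taking east as x and north as y: moving walkway velocity = (-1.000, 0.000) m/s; crew member velocity relative to moving walkway = (-0.518, 0.855) m/s.
Velocity relative to ground = (-1.000, 0.000) + (-0.518, 0.855) = (-1.518, 0.855) m/s.
Speed = |(-1.518, 0.855)| = 1.742 m/s.

1.74 m/s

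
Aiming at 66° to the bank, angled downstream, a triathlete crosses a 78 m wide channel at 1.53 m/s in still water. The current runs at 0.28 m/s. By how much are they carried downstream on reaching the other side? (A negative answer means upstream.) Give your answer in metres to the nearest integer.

50 m

Perpendicular speed = 1.398 m/s; crossing time = 78 / 1.398 = 55.805 s.
Net downstream speed = 0.902 m/s.
Drift = 0.902 × 55.805 = 50.353 m (downstream).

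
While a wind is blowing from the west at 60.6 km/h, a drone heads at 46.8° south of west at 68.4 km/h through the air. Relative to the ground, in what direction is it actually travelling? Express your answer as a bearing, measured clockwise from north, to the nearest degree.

Taking east as x and north as y: velocity relative to the air = (-46.823, -49.861) km/h; the air relative to ground = (60.600, 0.000) km/h.
Velocity relative to ground = (-46.823, -49.861) + (60.600, 0.000) = (13.777, -49.861) km/h.
Bearing = atan2(13.78, -49.86) = 164.55° clockwise from north.

165°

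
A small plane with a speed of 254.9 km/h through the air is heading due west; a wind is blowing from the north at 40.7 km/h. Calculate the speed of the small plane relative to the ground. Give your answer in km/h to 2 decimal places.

258.13 km/h

Taking east as x and north as y: velocity relative to the air = (-254.900, 0.000) km/h; the air relative to ground = (0.000, -40.700) km/h.
Velocity relative to ground = (-254.900, 0.000) + (0.000, -40.700) = (-254.900, -40.700) km/h.
Speed = |(-254.900, -40.700)| = 258.129 km/h.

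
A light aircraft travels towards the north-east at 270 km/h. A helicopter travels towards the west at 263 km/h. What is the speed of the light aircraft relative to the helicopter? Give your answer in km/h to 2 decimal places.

Taking east as x and north as y: light aircraft velocity = (190.919, 190.919) km/h; helicopter velocity = (-263.000, 0.000) km/h.
Velocity of light aircraft relative to helicopter = (190.919, 190.919) − (-263.000, 0.000) = (453.919, 190.919) km/h.
Magnitude = |(453.919, 190.919)| = 492.435 km/h.

492.44 km/h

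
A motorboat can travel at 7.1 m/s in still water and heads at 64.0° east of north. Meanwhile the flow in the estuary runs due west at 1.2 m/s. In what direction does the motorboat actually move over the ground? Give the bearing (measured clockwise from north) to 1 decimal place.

059.0°

Taking east as x and north as y: velocity relative to the water = (6.381, 3.112) m/s; the water relative to ground = (-1.200, 0.000) m/s.
Velocity relative to ground = (6.381, 3.112) + (-1.200, 0.000) = (5.181, 3.112) m/s.
Bearing = atan2(5.18, 3.11) = 59.01° clockwise from north.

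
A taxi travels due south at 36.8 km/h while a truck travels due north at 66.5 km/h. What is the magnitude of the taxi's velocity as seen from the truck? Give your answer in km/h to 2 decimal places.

Taking east as x and north as y: taxi velocity = (0.000, -36.800) km/h; truck velocity = (0.000, 66.500) km/h.
Velocity of taxi relative to truck = (0.000, -36.800) − (0.000, 66.500) = (0.000, -103.300) km/h.
Magnitude = |(0.000, -103.300)| = 103.300 km/h.

103.30 km/h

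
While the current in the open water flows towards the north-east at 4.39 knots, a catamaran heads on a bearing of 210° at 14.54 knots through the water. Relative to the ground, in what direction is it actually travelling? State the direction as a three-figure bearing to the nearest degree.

Taking east as x and north as y: velocity relative to the water = (-7.270, -12.592) knots; the water relative to ground = (3.104, 3.104) knots.
Velocity relative to ground = (-7.270, -12.592) + (3.104, 3.104) = (-4.166, -9.488) knots.
Bearing = atan2(-4.17, -9.49) = 203.70° clockwise from north.

204°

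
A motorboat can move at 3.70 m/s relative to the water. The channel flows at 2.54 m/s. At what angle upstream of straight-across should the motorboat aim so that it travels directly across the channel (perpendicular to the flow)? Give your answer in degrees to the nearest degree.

43°

To cancel the current, the upstream component of the motorboat's velocity must equal the flow: 3.70 sin θ = 2.54.
sin θ = 2.54 / 3.70 = 0.6865.
θ = arcsin(0.6865) = 43.353°.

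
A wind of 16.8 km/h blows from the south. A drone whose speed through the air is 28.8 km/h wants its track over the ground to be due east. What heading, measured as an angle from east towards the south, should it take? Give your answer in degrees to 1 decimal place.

35.7°

The wind pushes perpendicular to the desired track; the heading must have a component into the wind equal to 16.8 km/h: 28.8 sin θ = 16.8.
sin θ = 0.5833, so θ = 35.685°.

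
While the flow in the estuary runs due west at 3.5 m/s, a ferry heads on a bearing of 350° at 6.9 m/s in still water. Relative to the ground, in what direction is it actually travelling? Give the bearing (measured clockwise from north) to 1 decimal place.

Taking east as x and north as y: velocity relative to the water = (-1.198, 6.795) m/s; the water relative to ground = (-3.500, 0.000) m/s.
Velocity relative to ground = (-1.198, 6.795) + (-3.500, 0.000) = (-4.698, 6.795) m/s.
Bearing = atan2(-4.70, 6.80) = 325.34° clockwise from north.

325.3°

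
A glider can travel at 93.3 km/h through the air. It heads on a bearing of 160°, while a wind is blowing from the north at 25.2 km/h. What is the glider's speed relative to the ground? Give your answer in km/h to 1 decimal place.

117.3 km/h

Taking east as x and north as y: velocity relative to the air = (31.910, -87.673) km/h; the air relative to ground = (0.000, -25.200) km/h.
Velocity relative to ground = (31.910, -87.673) + (0.000, -25.200) = (31.910, -112.873) km/h.
Speed = |(31.910, -112.873)| = 117.297 km/h.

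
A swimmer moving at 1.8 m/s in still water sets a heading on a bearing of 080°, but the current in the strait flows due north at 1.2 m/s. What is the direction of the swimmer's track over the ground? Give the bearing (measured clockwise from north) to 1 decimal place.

049.5°

Taking east as x and north as y: velocity relative to the water = (1.773, 0.313) m/s; the water relative to ground = (0.000, 1.200) m/s.
Velocity relative to ground = (1.773, 0.313) + (0.000, 1.200) = (1.773, 1.513) m/s.
Bearing = atan2(1.77, 1.51) = 49.53° clockwise from north.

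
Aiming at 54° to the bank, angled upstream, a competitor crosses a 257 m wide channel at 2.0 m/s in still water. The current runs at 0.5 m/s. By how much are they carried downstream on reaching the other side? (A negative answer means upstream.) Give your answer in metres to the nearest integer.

-107 m

Perpendicular speed = 1.618 m/s; crossing time = 257 / 1.618 = 158.835 s.
Net downstream speed = -0.676 m/s.
Drift = -0.676 × 158.835 = -107.304 m (upstream).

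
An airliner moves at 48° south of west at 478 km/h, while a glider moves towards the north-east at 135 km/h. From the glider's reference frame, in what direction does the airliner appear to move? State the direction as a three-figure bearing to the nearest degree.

Taking east as x and north as y: airliner velocity = (-319.844, -355.223) km/h; glider velocity = (95.459, 95.459) km/h.
Velocity of airliner relative to glider = (-319.844, -355.223) − (95.459, 95.459) = (-415.304, -450.683) km/h.
Bearing = atan2(-415.30, -450.68) = 222.66° clockwise from north.

223°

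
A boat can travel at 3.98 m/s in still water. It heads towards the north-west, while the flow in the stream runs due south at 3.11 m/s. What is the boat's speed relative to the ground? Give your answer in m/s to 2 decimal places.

2.83 m/s

Taking east as x and north as y: velocity relative to the water = (-2.814, 2.814) m/s; the water relative to ground = (0.000, -3.110) m/s.
Velocity relative to ground = (-2.814, 2.814) + (0.000, -3.110) = (-2.814, -0.296) m/s.
Speed = |(-2.814, -0.296)| = 2.830 m/s.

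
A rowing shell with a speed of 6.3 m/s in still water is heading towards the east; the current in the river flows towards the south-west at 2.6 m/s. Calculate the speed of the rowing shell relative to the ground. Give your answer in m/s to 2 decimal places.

Taking east as x and north as y: velocity relative to the water = (6.300, 0.000) m/s; the water relative to ground = (-1.838, -1.838) m/s.
Velocity relative to ground = (6.300, 0.000) + (-1.838, -1.838) = (4.462, -1.838) m/s.
Speed = |(4.462, -1.838)| = 4.825 m/s.

4.83 m/s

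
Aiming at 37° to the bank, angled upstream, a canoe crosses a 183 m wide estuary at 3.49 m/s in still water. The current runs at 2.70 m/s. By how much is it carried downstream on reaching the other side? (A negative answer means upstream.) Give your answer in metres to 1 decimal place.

-7.6 m

Perpendicular speed = 2.100 m/s; crossing time = 183 / 2.100 = 87.129 s.
Net downstream speed = -0.087 m/s.
Drift = -0.087 × 87.129 = -7.601 m (upstream).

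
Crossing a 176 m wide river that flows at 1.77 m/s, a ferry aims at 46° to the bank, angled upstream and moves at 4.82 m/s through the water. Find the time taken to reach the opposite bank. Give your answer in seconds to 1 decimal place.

The component of the ferry's velocity perpendicular to the bank is 4.82 × sin 46° = 3.467 m/s.
The current is parallel to the bank, so it does not affect the crossing time.
Time = 176 / 3.467 = 50.761 s.

50.8 s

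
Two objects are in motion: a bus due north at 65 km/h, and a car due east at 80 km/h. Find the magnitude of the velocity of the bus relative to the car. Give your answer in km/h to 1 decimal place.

103.1 km/h

Taking east as x and north as y: bus velocity = (0.000, 65.000) km/h; car velocity = (80.000, 0.000) km/h.
Velocity of bus relative to car = (0.000, 65.000) − (80.000, 0.000) = (-80.000, 65.000) km/h.
Magnitude = |(-80.000, 65.000)| = 103.078 km/h.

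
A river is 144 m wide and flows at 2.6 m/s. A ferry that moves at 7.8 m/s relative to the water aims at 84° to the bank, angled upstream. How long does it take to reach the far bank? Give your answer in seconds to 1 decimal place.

18.6 s

The component of the ferry's velocity perpendicular to the bank is 7.8 × sin 84° = 7.757 m/s.
The flow acts along the bank and has no component across it.
Time = 144 / 7.757 = 18.563 s.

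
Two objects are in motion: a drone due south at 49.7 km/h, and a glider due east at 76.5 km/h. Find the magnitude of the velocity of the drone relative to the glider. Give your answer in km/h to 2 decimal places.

Taking east as x and north as y: drone velocity = (0.000, -49.700) km/h; glider velocity = (76.500, 0.000) km/h.
Velocity of drone relative to glider = (0.000, -49.700) − (76.500, 0.000) = (-76.500, -49.700) km/h.
Magnitude = |(-76.500, -49.700)| = 91.227 km/h.

91.23 km/h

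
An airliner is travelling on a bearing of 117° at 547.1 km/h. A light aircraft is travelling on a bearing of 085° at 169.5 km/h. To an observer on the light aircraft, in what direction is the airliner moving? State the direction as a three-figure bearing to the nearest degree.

Taking east as x and north as y: airliner velocity = (487.470, -248.378) km/h; light aircraft velocity = (168.855, 14.773) km/h.
Velocity of airliner relative to light aircraft = (487.470, -248.378) − (168.855, 14.773) = (318.615, -263.151) km/h.
Bearing = atan2(318.61, -263.15) = 129.55° clockwise from north.

130°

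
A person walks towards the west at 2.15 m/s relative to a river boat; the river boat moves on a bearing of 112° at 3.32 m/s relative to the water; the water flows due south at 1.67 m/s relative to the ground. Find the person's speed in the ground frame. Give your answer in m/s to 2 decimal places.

In east/north components (m/s): person relative to river boat = (-2.150, 0.000); river boat relative to water = (3.078, -1.244); water relative to ground = (0.000, -1.670).
Sum = (0.928, -2.914) m/s.
Speed = |(0.928, -2.914)| = 3.058 m/s.

3.06 m/s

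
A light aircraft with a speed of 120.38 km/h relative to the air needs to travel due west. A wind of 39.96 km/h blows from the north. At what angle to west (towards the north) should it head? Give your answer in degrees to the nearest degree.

19°

The wind pushes perpendicular to the desired track; the heading must have a component into the wind equal to 39.96 km/h: 120.38 sin θ = 39.96.
sin θ = 0.3319, so θ = 19.387°.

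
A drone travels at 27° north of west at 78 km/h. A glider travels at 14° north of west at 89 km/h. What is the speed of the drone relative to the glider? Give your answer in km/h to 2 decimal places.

Taking east as x and north as y: drone velocity = (-69.499, 35.411) km/h; glider velocity = (-86.356, 21.531) km/h.
Velocity of drone relative to glider = (-69.499, 35.411) − (-86.356, 21.531) = (16.858, 13.880) km/h.
Magnitude = |(16.858, 13.880)| = 21.837 km/h.

21.84 km/h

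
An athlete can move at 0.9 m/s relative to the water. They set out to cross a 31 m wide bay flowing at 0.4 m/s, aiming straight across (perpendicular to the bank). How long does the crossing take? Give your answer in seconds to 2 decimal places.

The component of the athlete's velocity perpendicular to the bank is 0.9 m/s.
The current is parallel to the bank, so it does not affect the crossing time.
Time = 31 / 0.900 = 34.444 s.

34.44 s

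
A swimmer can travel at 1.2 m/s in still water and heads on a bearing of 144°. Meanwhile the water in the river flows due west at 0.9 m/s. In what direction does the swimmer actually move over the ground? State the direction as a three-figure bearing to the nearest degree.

191°

Taking east as x and north as y: velocity relative to the water = (0.705, -0.971) m/s; the water relative to ground = (-0.900, 0.000) m/s.
Velocity relative to ground = (0.705, -0.971) + (-0.900, 0.000) = (-0.195, -0.971) m/s.
Bearing = atan2(-0.19, -0.97) = 191.34° clockwise from north.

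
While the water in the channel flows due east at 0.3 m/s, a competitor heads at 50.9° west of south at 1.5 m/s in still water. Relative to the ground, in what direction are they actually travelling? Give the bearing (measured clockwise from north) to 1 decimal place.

Taking east as x and north as y: velocity relative to the water = (-1.164, -0.946) m/s; the water relative to ground = (0.300, 0.000) m/s.
Velocity relative to ground = (-1.164, -0.946) + (0.300, 0.000) = (-0.864, -0.946) m/s.
Bearing = atan2(-0.86, -0.95) = 222.41° clockwise from north.

222.4°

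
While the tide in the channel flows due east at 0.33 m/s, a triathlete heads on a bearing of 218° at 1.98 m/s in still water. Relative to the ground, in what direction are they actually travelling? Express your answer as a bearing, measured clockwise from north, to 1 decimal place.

209.7°

Taking east as x and north as y: velocity relative to the water = (-1.219, -1.560) m/s; the water relative to ground = (0.330, 0.000) m/s.
Velocity relative to ground = (-1.219, -1.560) + (0.330, 0.000) = (-0.889, -1.560) m/s.
Bearing = atan2(-0.89, -1.56) = 209.67° clockwise from north.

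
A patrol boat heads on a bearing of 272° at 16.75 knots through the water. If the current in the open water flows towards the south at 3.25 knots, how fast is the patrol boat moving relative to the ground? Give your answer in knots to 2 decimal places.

16.95 knots

Taking east as x and north as y: velocity relative to the water = (-16.740, 0.585) knots; the water relative to ground = (0.000, -3.250) knots.
Velocity relative to ground = (-16.740, 0.585) + (0.000, -3.250) = (-16.740, -2.665) knots.
Speed = |(-16.740, -2.665)| = 16.951 knots.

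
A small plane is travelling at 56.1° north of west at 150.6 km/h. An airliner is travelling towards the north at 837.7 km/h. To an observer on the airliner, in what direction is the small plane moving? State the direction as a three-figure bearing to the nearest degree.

187°

Taking east as x and north as y: small plane velocity = (-83.996, 125.000) km/h; airliner velocity = (0.000, 837.700) km/h.
Velocity of small plane relative to airliner = (-83.996, 125.000) − (0.000, 837.700) = (-83.996, -712.700) km/h.
Bearing = atan2(-84.00, -712.70) = 186.72° clockwise from north.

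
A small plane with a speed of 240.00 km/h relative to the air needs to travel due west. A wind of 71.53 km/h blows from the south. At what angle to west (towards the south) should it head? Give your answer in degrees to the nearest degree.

The wind pushes perpendicular to the desired track; the heading must have a component into the wind equal to 71.53 km/h: 240.00 sin θ = 71.53.
sin θ = 0.2980, so θ = 17.340°.

17°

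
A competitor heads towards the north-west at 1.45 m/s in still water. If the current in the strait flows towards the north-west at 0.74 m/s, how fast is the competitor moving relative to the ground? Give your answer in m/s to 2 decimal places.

Taking east as x and north as y: velocity relative to the water = (-1.025, 1.025) m/s; the water relative to ground = (-0.523, 0.523) m/s.
Velocity relative to ground = (-1.025, 1.025) + (-0.523, 0.523) = (-1.549, 1.549) m/s.
Speed = |(-1.549, 1.549)| = 2.190 m/s.

2.19 m/s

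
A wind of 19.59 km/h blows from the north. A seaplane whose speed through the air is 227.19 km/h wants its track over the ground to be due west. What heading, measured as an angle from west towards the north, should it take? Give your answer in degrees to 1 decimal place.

The wind pushes perpendicular to the desired track; the heading must have a component into the wind equal to 19.59 km/h: 227.19 sin θ = 19.59.
sin θ = 0.0862, so θ = 4.947°.

4.9°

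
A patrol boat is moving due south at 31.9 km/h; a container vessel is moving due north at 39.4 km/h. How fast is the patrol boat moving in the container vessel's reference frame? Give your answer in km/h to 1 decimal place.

71.3 km/h

Taking east as x and north as y: patrol boat velocity = (0.000, -31.900) km/h; container vessel velocity = (0.000, 39.400) km/h.
Velocity of patrol boat relative to container vessel = (0.000, -31.900) − (0.000, 39.400) = (0.000, -71.300) km/h.
Magnitude = |(0.000, -71.300)| = 71.300 km/h.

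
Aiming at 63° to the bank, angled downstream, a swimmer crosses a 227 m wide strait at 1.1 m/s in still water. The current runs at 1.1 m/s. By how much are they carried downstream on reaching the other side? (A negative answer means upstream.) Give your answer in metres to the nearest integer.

370 m

Perpendicular speed = 0.980 m/s; crossing time = 227 / 0.980 = 231.607 s.
Net downstream speed = 1.599 m/s.
Drift = 1.599 × 231.607 = 370.430 m (downstream).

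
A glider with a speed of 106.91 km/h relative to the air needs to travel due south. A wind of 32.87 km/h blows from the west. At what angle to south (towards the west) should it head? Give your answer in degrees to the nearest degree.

The wind pushes perpendicular to the desired track; the heading must have a component into the wind equal to 32.87 km/h: 106.91 sin θ = 32.87.
sin θ = 0.3075, so θ = 17.906°.

18°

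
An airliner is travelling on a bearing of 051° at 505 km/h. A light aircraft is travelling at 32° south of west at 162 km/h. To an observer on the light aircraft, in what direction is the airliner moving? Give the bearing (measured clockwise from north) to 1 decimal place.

052.7°

Taking east as x and north as y: airliner velocity = (392.459, 317.807) km/h; light aircraft velocity = (-137.384, -85.847) km/h.
Velocity of airliner relative to light aircraft = (392.459, 317.807) − (-137.384, -85.847) = (529.843, 403.654) km/h.
Bearing = atan2(529.84, 403.65) = 52.70° clockwise from north.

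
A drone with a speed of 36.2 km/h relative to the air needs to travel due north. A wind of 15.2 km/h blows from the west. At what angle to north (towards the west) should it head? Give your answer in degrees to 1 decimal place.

24.8°

The wind pushes perpendicular to the desired track; the heading must have a component into the wind equal to 15.2 km/h: 36.2 sin θ = 15.2.
sin θ = 0.4199, so θ = 24.828°.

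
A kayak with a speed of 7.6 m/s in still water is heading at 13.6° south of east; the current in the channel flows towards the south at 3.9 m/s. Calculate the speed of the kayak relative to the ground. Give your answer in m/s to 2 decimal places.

Taking east as x and north as y: velocity relative to the water = (7.387, -1.787) m/s; the water relative to ground = (0.000, -3.900) m/s.
Velocity relative to ground = (7.387, -1.787) + (0.000, -3.900) = (7.387, -5.687) m/s.
Speed = |(7.387, -5.687)| = 9.323 m/s.

9.32 m/s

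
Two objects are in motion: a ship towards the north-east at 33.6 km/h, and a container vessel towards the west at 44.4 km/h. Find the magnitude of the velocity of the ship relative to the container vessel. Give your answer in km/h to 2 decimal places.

72.18 km/h

Taking east as x and north as y: ship velocity = (23.759, 23.759) km/h; container vessel velocity = (-44.400, 0.000) km/h.
Velocity of ship relative to container vessel = (23.759, 23.759) − (-44.400, 0.000) = (68.159, 23.759) km/h.
Magnitude = |(68.159, 23.759)| = 72.181 km/h.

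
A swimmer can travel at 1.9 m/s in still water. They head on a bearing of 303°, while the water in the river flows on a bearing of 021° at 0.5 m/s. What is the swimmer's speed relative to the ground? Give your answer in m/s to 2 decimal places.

2.06 m/s

Taking east as x and north as y: velocity relative to the water = (-1.593, 1.035) m/s; the water relative to ground = (0.179, 0.467) m/s.
Velocity relative to ground = (-1.593, 1.035) + (0.179, 0.467) = (-1.414, 1.502) m/s.
Speed = |(-1.414, 1.502)| = 2.063 m/s.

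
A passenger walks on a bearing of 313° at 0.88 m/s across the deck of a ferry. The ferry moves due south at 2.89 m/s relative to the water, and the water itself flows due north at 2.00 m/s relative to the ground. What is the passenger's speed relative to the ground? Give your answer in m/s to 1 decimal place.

In east/north components (m/s): passenger relative to ferry = (-0.644, 0.600); ferry relative to water = (0.000, -2.890); water relative to ground = (0.000, 2.000).
Sum = (-0.644, -0.290) m/s.
Speed = |(-0.644, -0.290)| = 0.706 m/s.

0.7 m/s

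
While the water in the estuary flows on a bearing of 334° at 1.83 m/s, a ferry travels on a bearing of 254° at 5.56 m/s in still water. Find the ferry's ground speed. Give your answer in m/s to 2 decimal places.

6.15 m/s

Taking east as x and north as y: velocity relative to the water = (-5.345, -1.533) m/s; the water relative to ground = (-0.802, 1.645) m/s.
Velocity relative to ground = (-5.345, -1.533) + (-0.802, 1.645) = (-6.147, 0.112) m/s.
Speed = |(-6.147, 0.112)| = 6.148 m/s.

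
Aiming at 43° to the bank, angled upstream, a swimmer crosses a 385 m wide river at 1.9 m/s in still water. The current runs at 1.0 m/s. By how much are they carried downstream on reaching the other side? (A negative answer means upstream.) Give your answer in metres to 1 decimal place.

Perpendicular speed = 1.296 m/s; crossing time = 385 / 1.296 = 297.114 s.
Net downstream speed = -0.390 m/s.
Drift = -0.390 × 297.114 = -115.747 m (upstream).

-115.7 m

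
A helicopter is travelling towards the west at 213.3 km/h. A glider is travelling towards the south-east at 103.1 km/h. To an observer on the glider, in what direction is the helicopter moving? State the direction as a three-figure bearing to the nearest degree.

284°

Taking east as x and north as y: helicopter velocity = (-213.300, 0.000) km/h; glider velocity = (72.903, -72.903) km/h.
Velocity of helicopter relative to glider = (-213.300, 0.000) − (72.903, -72.903) = (-286.203, 72.903) km/h.
Bearing = atan2(-286.20, 72.90) = 284.29° clockwise from north.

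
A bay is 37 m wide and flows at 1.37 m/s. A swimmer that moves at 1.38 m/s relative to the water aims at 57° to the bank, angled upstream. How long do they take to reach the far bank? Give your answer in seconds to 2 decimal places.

31.97 s

The component of the swimmer's velocity perpendicular to the bank is 1.38 × sin 57° = 1.157 m/s.
Only the cross-stream component determines the crossing time; the current contributes nothing perpendicular to the bank.
Time = 37 / 1.157 = 31.969 s.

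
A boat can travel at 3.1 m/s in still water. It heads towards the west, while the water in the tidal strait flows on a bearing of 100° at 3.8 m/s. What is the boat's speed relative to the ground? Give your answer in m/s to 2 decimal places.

Taking east as x and north as y: velocity relative to the water = (-3.100, 0.000) m/s; the water relative to ground = (3.742, -0.660) m/s.
Velocity relative to ground = (-3.100, 0.000) + (3.742, -0.660) = (0.642, -0.660) m/s.
Speed = |(0.642, -0.660)| = 0.921 m/s.

0.92 m/s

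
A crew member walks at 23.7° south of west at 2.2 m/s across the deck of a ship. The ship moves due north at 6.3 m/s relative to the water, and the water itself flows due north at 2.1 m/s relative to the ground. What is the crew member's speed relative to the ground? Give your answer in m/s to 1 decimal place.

In east/north components (m/s): crew member relative to ship = (-2.014, -0.884); ship relative to water = (0.000, 6.300); water relative to ground = (0.000, 2.100).
Sum = (-2.014, 7.516) m/s.
Speed = |(-2.014, 7.516)| = 7.781 m/s.

7.8 m/s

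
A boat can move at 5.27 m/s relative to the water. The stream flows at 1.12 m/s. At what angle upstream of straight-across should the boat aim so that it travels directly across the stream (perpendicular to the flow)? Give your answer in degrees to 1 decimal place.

12.3°

To cancel the current, the upstream component of the boat's velocity must equal the flow: 5.27 sin θ = 1.12.
sin θ = 1.12 / 5.27 = 0.2125.
θ = arcsin(0.2125) = 12.270°.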